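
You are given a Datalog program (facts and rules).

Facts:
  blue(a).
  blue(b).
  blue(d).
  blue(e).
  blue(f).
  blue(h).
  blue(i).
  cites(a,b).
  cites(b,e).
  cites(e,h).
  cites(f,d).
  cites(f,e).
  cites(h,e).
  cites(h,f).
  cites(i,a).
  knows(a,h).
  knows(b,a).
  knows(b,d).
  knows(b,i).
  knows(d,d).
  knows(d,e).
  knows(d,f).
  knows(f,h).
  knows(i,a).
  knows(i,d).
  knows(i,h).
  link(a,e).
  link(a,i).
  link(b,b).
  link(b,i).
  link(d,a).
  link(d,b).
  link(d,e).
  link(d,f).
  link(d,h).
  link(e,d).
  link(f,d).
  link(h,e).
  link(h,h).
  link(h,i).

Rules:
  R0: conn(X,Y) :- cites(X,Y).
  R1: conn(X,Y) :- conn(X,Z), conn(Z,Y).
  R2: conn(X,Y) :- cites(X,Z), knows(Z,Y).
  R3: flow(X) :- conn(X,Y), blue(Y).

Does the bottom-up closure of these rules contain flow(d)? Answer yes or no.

round 1: derive conn(a,b) via R0 from cites(a,b)
round 1: derive conn(b,e) via R0 from cites(b,e)
round 1: derive conn(e,h) via R0 from cites(e,h)
round 1: derive conn(f,d) via R0 from cites(f,d)
round 1: derive conn(f,e) via R0 from cites(f,e)
round 1: derive conn(h,e) via R0 from cites(h,e)
round 1: derive conn(h,f) via R0 from cites(h,f)
round 1: derive conn(i,a) via R0 from cites(i,a)
round 1: derive conn(a,a) via R2 from cites(a,b), knows(b,a)
round 1: derive conn(a,d) via R2 from cites(a,b), knows(b,d)
round 1: derive conn(a,i) via R2 from cites(a,b), knows(b,i)
round 1: derive conn(f,f) via R2 from cites(f,d), knows(d,f)
round 1: derive conn(h,h) via R2 from cites(h,f), knows(f,h)
round 1: derive conn(i,h) via R2 from cites(i,a), knows(a,h)
round 2: derive conn(a,e) via R1 from conn(a,b), conn(b,e)
round 2: derive conn(a,h) via R1 from conn(a,i), conn(i,h)
round 2: derive conn(b,h) via R1 from conn(b,e), conn(e,h)
round 2: derive conn(e,e) via R1 from conn(e,h), conn(h,e)
round 2: derive conn(e,f) via R1 from conn(e,h), conn(h,f)
round 2: derive conn(f,h) via R1 from conn(f,e), conn(e,h)
round 2: derive conn(h,d) via R1 from conn(h,f), conn(f,d)
round 2: derive conn(i,b) via R1 from conn(i,a), conn(a,b)
round 2: derive conn(i,d) via R1 from conn(i,a), conn(a,d)
round 2: derive conn(i,e) via R1 from conn(i,h), conn(h,e)
round 2: derive conn(i,f) via R1 from conn(i,h), conn(h,f)
round 2: derive conn(i,i) via R1 from conn(i,a), conn(a,i)
round 2: derive flow(a) via R3 from conn(a,a), blue(a)
round 2: derive flow(b) via R3 from conn(b,e), blue(e)
round 2: derive flow(e) via R3 from conn(e,h), blue(h)
round 2: derive flow(f) via R3 from conn(f,d), blue(d)
round 2: derive flow(h) via R3 from conn(h,e), blue(e)
round 2: derive flow(i) via R3 from conn(i,a), blue(a)
round 3: derive conn(a,f) via R1 from conn(a,e), conn(e,f)
round 3: derive conn(b,d) via R1 from conn(b,h), conn(h,d)
round 3: derive conn(b,f) via R1 from conn(b,e), conn(e,f)
round 3: derive conn(e,d) via R1 from conn(e,f), conn(f,d)

no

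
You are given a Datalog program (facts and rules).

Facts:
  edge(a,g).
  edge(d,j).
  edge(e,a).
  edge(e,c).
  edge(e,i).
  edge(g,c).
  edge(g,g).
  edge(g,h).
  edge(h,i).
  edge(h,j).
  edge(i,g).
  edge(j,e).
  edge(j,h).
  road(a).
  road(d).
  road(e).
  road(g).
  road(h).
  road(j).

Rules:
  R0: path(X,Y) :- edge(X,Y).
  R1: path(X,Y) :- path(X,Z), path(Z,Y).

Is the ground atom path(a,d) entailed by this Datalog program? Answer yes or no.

no

round 1: derive path(a,g) via R0 from edge(a,g)
round 1: derive path(d,j) via R0 from edge(d,j)
round 1: derive path(e,a) via R0 from edge(e,a)
round 1: derive path(e,c) via R0 from edge(e,c)
round 1: derive path(e,i) via R0 from edge(e,i)
round 1: derive path(g,c) via R0 from edge(g,c)
round 1: derive path(g,g) via R0 from edge(g,g)
round 1: derive path(g,h) via R0 from edge(g,h)
round 1: derive path(h,i) via R0 from edge(h,i)
round 1: derive path(h,j) via R0 from edge(h,j)
round 1: derive path(i,g) via R0 from edge(i,g)
round 1: derive path(j,e) via R0 from edge(j,e)
round 1: derive path(j,h) via R0 from edge(j,h)
round 2: derive path(a,c) via R1 from path(a,g), path(g,c)
round 2: derive path(a,h) via R1 from path(a,g), path(g,h)
round 2: derive path(d,e) via R1 from path(d,j), path(j,e)
round 2: derive path(d,h) via R1 from path(d,j), path(j,h)
round 2: derive path(e,g) via R1 from path(e,a), path(a,g)
round 2: derive path(g,i) via R1 from path(g,h), path(h,i)
round 2: derive path(g,j) via R1 from path(g,h), path(h,j)
round 2: derive path(h,e) via R1 from path(h,j), path(j,e)
round 2: derive path(h,g) via R1 from path(h,i), path(i,g)
round 2: derive path(h,h) via R1 from path(h,j), path(j,h)
round 2: derive path(i,c) via R1 from path(i,g), path(g,c)
round 2: derive path(i,h) via R1 from path(i,g), path(g,h)
round 2: derive path(j,a) via R1 from path(j,e), path(e,a)
round 2: derive path(j,c) via R1 from path(j,e), path(e,c)
round 2: derive path(j,i) via R1 from path(j,e), path(e,i)
round 2: derive path(j,j) via R1 from path(j,h), path(h,j)
round 3: derive path(a,e) via R1 from path(a,h), path(h,e)
round 3: derive path(a,i) via R1 from path(a,g), path(g,i)
round 3: derive path(a,j) via R1 from path(a,g), path(g,j)
round 3: derive path(d,a) via R1 from path(d,e), path(e,a)
round 3: derive path(d,c) via R1 from path(d,e), path(e,c)
round 3: derive path(d,g) via R1 from path(d,e), path(e,g)
round 3: derive path(d,i) via R1 from path(d,e), path(e,i)
round 3: derive path(e,h) via R1 from path(e,a), path(a,h)
round 3: derive path(e,j) via R1 from path(e,g), path(g,j)
round 3: derive path(g,a) via R1 from path(g,j), path(j,a)
round 3: derive path(g,e) via R1 from path(g,h), path(h,e)
round 3: derive path(h,a) via R1 from path(h,e), path(e,a)
round 3: derive path(h,c) via R1 from path(h,e), path(e,c)
round 3: derive path(i,e) via R1 from path(i,h), path(h,e)
round 3: derive path(i,i) via R1 from path(i,g), path(g,i)
round 3: derive path(i,j) via R1 from path(i,g), path(g,j)
round 3: derive path(j,g) via R1 from path(j,a), path(a,g)
round 4: derive path(a,a) via R1 from path(a,e), path(e,a)
round 4: derive path(e,e) via R1 from path(e,a), path(a,e)
round 4: derive path(i,a) via R1 from path(i,e), path(e,a)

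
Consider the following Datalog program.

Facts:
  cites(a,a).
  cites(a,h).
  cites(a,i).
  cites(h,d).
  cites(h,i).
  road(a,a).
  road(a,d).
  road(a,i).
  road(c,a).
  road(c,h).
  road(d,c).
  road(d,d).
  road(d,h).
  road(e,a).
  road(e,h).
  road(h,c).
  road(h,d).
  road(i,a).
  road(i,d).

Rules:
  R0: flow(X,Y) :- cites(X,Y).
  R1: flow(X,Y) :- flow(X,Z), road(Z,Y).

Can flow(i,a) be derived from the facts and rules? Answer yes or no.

round 1: derive flow(a,a) via R0 from cites(a,a)
round 1: derive flow(a,h) via R0 from cites(a,h)
round 1: derive flow(a,i) via R0 from cites(a,i)
round 1: derive flow(h,d) via R0 from cites(h,d)
round 1: derive flow(h,i) via R0 from cites(h,i)
round 2: derive flow(a,c) via R1 from flow(a,h), road(h,c)
round 2: derive flow(a,d) via R1 from flow(a,a), road(a,d)
round 2: derive flow(h,a) via R1 from flow(h,i), road(i,a)
round 2: derive flow(h,c) via R1 from flow(h,d), road(d,c)
round 2: derive flow(h,h) via R1 from flow(h,d), road(d,h)

no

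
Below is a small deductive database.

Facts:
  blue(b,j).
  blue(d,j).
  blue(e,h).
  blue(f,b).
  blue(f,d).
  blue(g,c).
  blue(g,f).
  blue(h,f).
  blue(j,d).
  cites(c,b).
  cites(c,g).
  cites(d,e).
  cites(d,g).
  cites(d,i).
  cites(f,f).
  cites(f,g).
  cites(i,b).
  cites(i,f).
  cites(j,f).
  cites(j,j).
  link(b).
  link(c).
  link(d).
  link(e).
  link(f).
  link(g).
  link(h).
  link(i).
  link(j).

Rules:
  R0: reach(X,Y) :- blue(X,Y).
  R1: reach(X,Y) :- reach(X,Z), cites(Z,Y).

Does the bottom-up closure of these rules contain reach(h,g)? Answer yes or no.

yes

round 1: derive reach(b,j) via R0 from blue(b,j)
round 1: derive reach(d,j) via R0 from blue(d,j)
round 1: derive reach(e,h) via R0 from blue(e,h)
round 1: derive reach(f,b) via R0 from blue(f,b)
round 1: derive reach(f,d) via R0 from blue(f,d)
round 1: derive reach(g,c) via R0 from blue(g,c)
round 1: derive reach(g,f) via R0 from blue(g,f)
round 1: derive reach(h,f) via R0 from blue(h,f)
round 1: derive reach(j,d) via R0 from blue(j,d)
round 2: derive reach(b,f) via R1 from reach(b,j), cites(j,f)
round 2: derive reach(d,f) via R1 from reach(d,j), cites(j,f)
round 2: derive reach(f,e) via R1 from reach(f,d), cites(d,e)
round 2: derive reach(f,g) via R1 from reach(f,d), cites(d,g)
round 2: derive reach(f,i) via R1 from reach(f,d), cites(d,i)
round 2: derive reach(g,b) via R1 from reach(g,c), cites(c,b)
round 2: derive reach(g,g) via R1 from reach(g,c), cites(c,g)
round 2: derive reach(h,g) via R1 from reach(h,f), cites(f,g)
round 2: derive reach(j,e) via R1 from reach(j,d), cites(d,e)
round 2: derive reach(j,g) via R1 from reach(j,d), cites(d,g)
round 2: derive reach(j,i) via R1 from reach(j,d), cites(d,i)
round 3: derive reach(b,g) via R1 from reach(b,f), cites(f,g)
round 3: derive reach(d,g) via R1 from reach(d,f), cites(f,g)
round 3: derive reach(f,f) via R1 from reach(f,i), cites(i,f)
round 3: derive reach(j,b) via R1 from reach(j,i), cites(i,b)
round 3: derive reach(j,f) via R1 from reach(j,i), cites(i,f)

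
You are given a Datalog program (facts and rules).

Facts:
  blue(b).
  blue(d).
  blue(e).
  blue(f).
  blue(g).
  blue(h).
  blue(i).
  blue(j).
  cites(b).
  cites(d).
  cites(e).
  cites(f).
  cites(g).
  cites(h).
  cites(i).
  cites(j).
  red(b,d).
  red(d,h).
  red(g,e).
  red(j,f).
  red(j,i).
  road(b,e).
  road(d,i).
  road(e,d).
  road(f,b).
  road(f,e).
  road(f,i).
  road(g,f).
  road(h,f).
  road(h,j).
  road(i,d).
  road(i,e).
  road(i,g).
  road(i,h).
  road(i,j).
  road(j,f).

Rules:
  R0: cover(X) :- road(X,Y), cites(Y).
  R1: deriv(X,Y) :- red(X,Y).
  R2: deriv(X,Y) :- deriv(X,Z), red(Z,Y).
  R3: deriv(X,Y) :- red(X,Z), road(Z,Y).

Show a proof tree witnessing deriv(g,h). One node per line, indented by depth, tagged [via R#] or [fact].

deriv(g,h)  [via R2]
  deriv(g,d)  [via R3]
    red(g,e)  [fact]
    road(e,d)  [fact]
  red(d,h)  [fact]

round 1: derive deriv(b,d) via R1 from red(b,d)
round 1: derive deriv(d,h) via R1 from red(d,h)
round 1: derive deriv(g,e) via R1 from red(g,e)
round 1: derive deriv(j,f) via R1 from red(j,f)
round 1: derive deriv(j,i) via R1 from red(j,i)
round 1: derive deriv(b,i) via R3 from red(b,d), road(d,i)
round 1: derive deriv(d,f) via R3 from red(d,h), road(h,f)
round 1: derive deriv(d,j) via R3 from red(d,h), road(h,j)
round 1: derive deriv(g,d) via R3 from red(g,e), road(e,d)
round 1: derive deriv(j,b) via R3 from red(j,f), road(f,b)
round 1: derive deriv(j,d) via R3 from red(j,i), road(i,d)
round 1: derive deriv(j,e) via R3 from red(j,f), road(f,e)
round 1: derive deriv(j,g) via R3 from red(j,i), road(i,g)
round 1: derive deriv(j,h) via R3 from red(j,i), road(i,h)
round 1: derive deriv(j,j) via R3 from red(j,i), road(i,j)
round 2: derive deriv(b,h) via R2 from deriv(b,d), red(d,h)
round 2: derive deriv(d,i) via R2 from deriv(d,j), red(j,i)
round 2: derive deriv(g,h) via R2 from deriv(g,d), red(d,h)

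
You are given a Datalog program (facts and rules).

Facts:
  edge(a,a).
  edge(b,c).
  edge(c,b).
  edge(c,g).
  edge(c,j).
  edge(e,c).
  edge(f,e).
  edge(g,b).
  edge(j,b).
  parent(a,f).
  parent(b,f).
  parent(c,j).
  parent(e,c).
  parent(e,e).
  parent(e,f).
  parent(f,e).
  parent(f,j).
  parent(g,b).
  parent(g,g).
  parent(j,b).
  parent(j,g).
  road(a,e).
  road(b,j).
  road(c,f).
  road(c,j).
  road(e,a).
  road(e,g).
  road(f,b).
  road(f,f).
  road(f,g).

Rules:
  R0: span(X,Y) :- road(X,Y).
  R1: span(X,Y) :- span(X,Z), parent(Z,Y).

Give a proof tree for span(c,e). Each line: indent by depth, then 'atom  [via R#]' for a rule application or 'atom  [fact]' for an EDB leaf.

round 1: derive span(a,e) via R0 from road(a,e)
round 1: derive span(b,j) via R0 from road(b,j)
round 1: derive span(c,f) via R0 from road(c,f)
round 1: derive span(c,j) via R0 from road(c,j)
round 1: derive span(e,a) via R0 from road(e,a)
round 1: derive span(e,g) via R0 from road(e,g)
round 1: derive span(f,b) via R0 from road(f,b)
round 1: derive span(f,f) via R0 from road(f,f)
round 1: derive span(f,g) via R0 from road(f,g)
round 2: derive span(a,c) via R1 from span(a,e), parent(e,c)
round 2: derive span(a,f) via R1 from span(a,e), parent(e,f)
round 2: derive span(b,b) via R1 from span(b,j), parent(j,b)
round 2: derive span(b,g) via R1 from span(b,j), parent(j,g)
round 2: derive span(c,b) via R1 from span(c,j), parent(j,b)
round 2: derive span(c,e) via R1 from span(c,f), parent(f,e)
round 2: derive span(c,g) via R1 from span(c,j), parent(j,g)
round 2: derive span(e,b) via R1 from span(e,g), parent(g,b)
round 2: derive span(e,f) via R1 from span(e,a), parent(a,f)
round 2: derive span(f,e) via R1 from span(f,f), parent(f,e)
round 2: derive span(f,j) via R1 from span(f,f), parent(f,j)
round 3: derive span(a,j) via R1 from span(a,c), parent(c,j)
round 3: derive span(b,f) via R1 from span(b,b), parent(b,f)
round 3: derive span(c,c) via R1 from span(c,e), parent(e,c)
round 3: derive span(e,e) via R1 from span(e,f), parent(f,e)
round 3: derive span(e,j) via R1 from span(e,f), parent(f,j)
round 3: derive span(f,c) via R1 from span(f,e), parent(e,c)
round 4: derive span(a,b) via R1 from span(a,j), parent(j,b)
round 4: derive span(a,g) via R1 from span(a,j), parent(j,g)
round 4: derive span(b,e) via R1 from span(b,f), parent(f,e)
round 4: derive span(e,c) via R1 from span(e,e), parent(e,c)
round 5: derive span(b,c) via R1 from span(b,e), parent(e,c)

span(c,e)  [via R1]
  span(c,f)  [via R0]
    road(c,f)  [fact]
  parent(f,e)  [fact]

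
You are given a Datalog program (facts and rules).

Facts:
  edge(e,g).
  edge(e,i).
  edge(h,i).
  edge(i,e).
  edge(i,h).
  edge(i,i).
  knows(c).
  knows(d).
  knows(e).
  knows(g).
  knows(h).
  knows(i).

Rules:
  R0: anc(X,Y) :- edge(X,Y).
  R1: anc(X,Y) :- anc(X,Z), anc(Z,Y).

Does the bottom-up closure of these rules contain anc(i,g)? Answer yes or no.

round 1: derive anc(e,g) via R0 from edge(e,g)
round 1: derive anc(e,i) via R0 from edge(e,i)
round 1: derive anc(h,i) via R0 from edge(h,i)
round 1: derive anc(i,e) via R0 from edge(i,e)
round 1: derive anc(i,h) via R0 from edge(i,h)
round 1: derive anc(i,i) via R0 from edge(i,i)
round 2: derive anc(e,e) via R1 from anc(e,i), anc(i,e)
round 2: derive anc(e,h) via R1 from anc(e,i), anc(i,h)
round 2: derive anc(h,e) via R1 from anc(h,i), anc(i,e)
round 2: derive anc(h,h) via R1 from anc(h,i), anc(i,h)
round 2: derive anc(i,g) via R1 from anc(i,e), anc(e,g)
round 3: derive anc(h,g) via R1 from anc(h,e), anc(e,g)

yes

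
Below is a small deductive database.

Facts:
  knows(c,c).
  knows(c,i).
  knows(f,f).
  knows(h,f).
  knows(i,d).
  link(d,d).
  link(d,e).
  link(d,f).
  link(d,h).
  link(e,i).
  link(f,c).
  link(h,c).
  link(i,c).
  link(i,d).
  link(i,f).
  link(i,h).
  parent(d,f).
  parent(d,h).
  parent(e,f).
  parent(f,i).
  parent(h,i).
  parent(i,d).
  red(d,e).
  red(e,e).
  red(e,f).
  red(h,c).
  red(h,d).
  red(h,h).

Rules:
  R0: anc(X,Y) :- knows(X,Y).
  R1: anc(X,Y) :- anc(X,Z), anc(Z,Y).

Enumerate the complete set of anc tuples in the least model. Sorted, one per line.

round 1: derive anc(c,c) via R0 from knows(c,c)
round 1: derive anc(c,i) via R0 from knows(c,i)
round 1: derive anc(f,f) via R0 from knows(f,f)
round 1: derive anc(h,f) via R0 from knows(h,f)
round 1: derive anc(i,d) via R0 from knows(i,d)
round 2: derive anc(c,d) via R1 from anc(c,i), anc(i,d)

anc(c,c)
anc(c,d)
anc(c,i)
anc(f,f)
anc(h,f)
anc(i,d)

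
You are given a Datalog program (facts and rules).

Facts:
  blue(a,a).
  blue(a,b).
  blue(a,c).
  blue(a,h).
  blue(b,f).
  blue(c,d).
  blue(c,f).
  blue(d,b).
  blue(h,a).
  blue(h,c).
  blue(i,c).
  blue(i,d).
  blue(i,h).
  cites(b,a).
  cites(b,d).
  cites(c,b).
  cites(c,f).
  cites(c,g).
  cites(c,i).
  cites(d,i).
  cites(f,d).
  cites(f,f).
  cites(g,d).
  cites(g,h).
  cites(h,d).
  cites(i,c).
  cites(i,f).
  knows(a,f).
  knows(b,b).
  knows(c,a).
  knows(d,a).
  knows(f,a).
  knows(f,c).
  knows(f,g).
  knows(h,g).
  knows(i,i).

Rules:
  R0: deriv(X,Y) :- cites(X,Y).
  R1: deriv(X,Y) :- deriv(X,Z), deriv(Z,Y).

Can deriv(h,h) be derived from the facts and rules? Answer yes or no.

yes

round 1: derive deriv(b,a) via R0 from cites(b,a)
round 1: derive deriv(b,d) via R0 from cites(b,d)
round 1: derive deriv(c,b) via R0 from cites(c,b)
round 1: derive deriv(c,f) via R0 from cites(c,f)
round 1: derive deriv(c,g) via R0 from cites(c,g)
round 1: derive deriv(c,i) via R0 from cites(c,i)
round 1: derive deriv(d,i) via R0 from cites(d,i)
round 1: derive deriv(f,d) via R0 from cites(f,d)
round 1: derive deriv(f,f) via R0 from cites(f,f)
round 1: derive deriv(g,d) via R0 from cites(g,d)
round 1: derive deriv(g,h) via R0 from cites(g,h)
round 1: derive deriv(h,d) via R0 from cites(h,d)
round 1: derive deriv(i,c) via R0 from cites(i,c)
round 1: derive deriv(i,f) via R0 from cites(i,f)
round 2: derive deriv(b,i) via R1 from deriv(b,d), deriv(d,i)
round 2: derive deriv(c,a) via R1 from deriv(c,b), deriv(b,a)
round 2: derive deriv(c,c) via R1 from deriv(c,i), deriv(i,c)
round 2: derive deriv(c,d) via R1 from deriv(c,b), deriv(b,d)
round 2: derive deriv(c,h) via R1 from deriv(c,g), deriv(g,h)
round 2: derive deriv(d,c) via R1 from deriv(d,i), deriv(i,c)
round 2: derive deriv(d,f) via R1 from deriv(d,i), deriv(i,f)
round 2: derive deriv(f,i) via R1 from deriv(f,d), deriv(d,i)
round 2: derive deriv(g,i) via R1 from deriv(g,d), deriv(d,i)
round 2: derive deriv(h,i) via R1 from deriv(h,d), deriv(d,i)
round 2: derive deriv(i,b) via R1 from deriv(i,c), deriv(c,b)
round 2: derive deriv(i,d) via R1 from deriv(i,f), deriv(f,d)
round 2: derive deriv(i,g) via R1 from deriv(i,c), deriv(c,g)
round 2: derive deriv(i,i) via R1 from deriv(i,c), deriv(c,i)
round 3: derive deriv(b,b) via R1 from deriv(b,i), deriv(i,b)
round 3: derive deriv(b,c) via R1 from deriv(b,d), deriv(d,c)
round 3: derive deriv(b,f) via R1 from deriv(b,d), deriv(d,f)
round 3: derive deriv(b,g) via R1 from deriv(b,i), deriv(i,g)
round 3: derive deriv(d,a) via R1 from deriv(d,c), deriv(c,a)
round 3: derive deriv(d,b) via R1 from deriv(d,c), deriv(c,b)
round 3: derive deriv(d,d) via R1 from deriv(d,c), deriv(c,d)
round 3: derive deriv(d,g) via R1 from deriv(d,c), deriv(c,g)
round 3: derive deriv(d,h) via R1 from deriv(d,c), deriv(c,h)
round 3: derive deriv(f,b) via R1 from deriv(f,i), deriv(i,b)
round 3: derive deriv(f,c) via R1 from deriv(f,d), deriv(d,c)
round 3: derive deriv(f,g) via R1 from deriv(f,i), deriv(i,g)
round 3: derive deriv(g,b) via R1 from deriv(g,i), deriv(i,b)
round 3: derive deriv(g,c) via R1 from deriv(g,d), deriv(d,c)
round 3: derive deriv(g,f) via R1 from deriv(g,d), deriv(d,f)
round 3: derive deriv(g,g) via R1 from deriv(g,i), deriv(i,g)
round 3: derive deriv(h,b) via R1 from deriv(h,i), deriv(i,b)
round 3: derive deriv(h,c) via R1 from deriv(h,d), deriv(d,c)
round 3: derive deriv(h,f) via R1 from deriv(h,d), deriv(d,f)
round 3: derive deriv(h,g) via R1 from deriv(h,i), deriv(i,g)
round 3: derive deriv(i,a) via R1 from deriv(i,b), deriv(b,a)
round 3: derive deriv(i,h) via R1 from deriv(i,c), deriv(c,h)
round 4: derive deriv(b,h) via R1 from deriv(b,c), deriv(c,h)
round 4: derive deriv(f,a) via R1 from deriv(f,b), deriv(b,a)
round 4: derive deriv(f,h) via R1 from deriv(f,c), deriv(c,h)
round 4: derive deriv(g,a) via R1 from deriv(g,b), deriv(b,a)
round 4: derive deriv(h,a) via R1 from deriv(h,b), deriv(b,a)
round 4: derive deriv(h,h) via R1 from deriv(h,c), deriv(c,h)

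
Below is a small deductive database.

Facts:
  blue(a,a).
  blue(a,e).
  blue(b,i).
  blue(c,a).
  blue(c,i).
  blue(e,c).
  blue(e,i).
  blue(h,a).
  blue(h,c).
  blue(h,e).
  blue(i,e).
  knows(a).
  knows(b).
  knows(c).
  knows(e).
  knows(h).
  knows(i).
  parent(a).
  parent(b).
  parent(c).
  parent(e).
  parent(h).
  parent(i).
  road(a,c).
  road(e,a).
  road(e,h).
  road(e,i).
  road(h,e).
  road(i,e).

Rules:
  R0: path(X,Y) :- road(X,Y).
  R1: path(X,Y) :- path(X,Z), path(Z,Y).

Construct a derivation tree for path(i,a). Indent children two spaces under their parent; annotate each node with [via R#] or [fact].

path(i,a)  [via R1]
  path(i,e)  [via R0]
    road(i,e)  [fact]
  path(e,a)  [via R0]
    road(e,a)  [fact]

round 1: derive path(a,c) via R0 from road(a,c)
round 1: derive path(e,a) via R0 from road(e,a)
round 1: derive path(e,h) via R0 from road(e,h)
round 1: derive path(e,i) via R0 from road(e,i)
round 1: derive path(h,e) via R0 from road(h,e)
round 1: derive path(i,e) via R0 from road(i,e)
round 2: derive path(e,c) via R1 from path(e,a), path(a,c)
round 2: derive path(e,e) via R1 from path(e,h), path(h,e)
round 2: derive path(h,a) via R1 from path(h,e), path(e,a)
round 2: derive path(h,h) via R1 from path(h,e), path(e,h)
round 2: derive path(h,i) via R1 from path(h,e), path(e,i)
round 2: derive path(i,a) via R1 from path(i,e), path(e,a)
round 2: derive path(i,h) via R1 from path(i,e), path(e,h)
round 2: derive path(i,i) via R1 from path(i,e), path(e,i)
round 3: derive path(h,c) via R1 from path(h,a), path(a,c)
round 3: derive path(i,c) via R1 from path(i,a), path(a,c)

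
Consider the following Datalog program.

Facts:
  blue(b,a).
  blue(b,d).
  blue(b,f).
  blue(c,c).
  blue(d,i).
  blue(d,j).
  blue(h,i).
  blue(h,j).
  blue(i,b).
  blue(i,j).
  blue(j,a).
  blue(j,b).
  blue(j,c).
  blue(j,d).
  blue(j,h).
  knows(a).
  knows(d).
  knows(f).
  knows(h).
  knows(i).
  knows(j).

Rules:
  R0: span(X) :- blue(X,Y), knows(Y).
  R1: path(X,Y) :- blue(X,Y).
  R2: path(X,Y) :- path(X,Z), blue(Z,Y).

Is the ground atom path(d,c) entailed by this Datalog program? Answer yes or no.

yes

round 1: derive path(b,a) via R1 from blue(b,a)
round 1: derive path(b,d) via R1 from blue(b,d)
round 1: derive path(b,f) via R1 from blue(b,f)
round 1: derive path(c,c) via R1 from blue(c,c)
round 1: derive path(d,i) via R1 from blue(d,i)
round 1: derive path(d,j) via R1 from blue(d,j)
round 1: derive path(h,i) via R1 from blue(h,i)
round 1: derive path(h,j) via R1 from blue(h,j)
round 1: derive path(i,b) via R1 from blue(i,b)
round 1: derive path(i,j) via R1 from blue(i,j)
round 1: derive path(j,a) via R1 from blue(j,a)
round 1: derive path(j,b) via R1 from blue(j,b)
round 1: derive path(j,c) via R1 from blue(j,c)
round 1: derive path(j,d) via R1 from blue(j,d)
round 1: derive path(j,h) via R1 from blue(j,h)
round 2: derive path(b,i) via R2 from path(b,d), blue(d,i)
round 2: derive path(b,j) via R2 from path(b,d), blue(d,j)
round 2: derive path(d,a) via R2 from path(d,j), blue(j,a)
round 2: derive path(d,b) via R2 from path(d,i), blue(i,b)
round 2: derive path(d,c) via R2 from path(d,j), blue(j,c)
round 2: derive path(d,d) via R2 from path(d,j), blue(j,d)
round 2: derive path(d,h) via R2 from path(d,j), blue(j,h)
round 2: derive path(h,a) via R2 from path(h,j), blue(j,a)
round 2: derive path(h,b) via R2 from path(h,i), blue(i,b)
round 2: derive path(h,c) via R2 from path(h,j), blue(j,c)
round 2: derive path(h,d) via R2 from path(h,j), blue(j,d)
round 2: derive path(h,h) via R2 from path(h,j), blue(j,h)
round 2: derive path(i,a) via R2 from path(i,b), blue(b,a)
round 2: derive path(i,c) via R2 from path(i,j), blue(j,c)
round 2: derive path(i,d) via R2 from path(i,b), blue(b,d)
round 2: derive path(i,f) via R2 from path(i,b), blue(b,f)
round 2: derive path(i,h) via R2 from path(i,j), blue(j,h)
round 2: derive path(j,f) via R2 from path(j,b), blue(b,f)
round 2: derive path(j,i) via R2 from path(j,d), blue(d,i)
round 2: derive path(j,j) via R2 from path(j,d), blue(d,j)
round 3: derive path(b,b) via R2 from path(b,i), blue(i,b)
round 3: derive path(b,c) via R2 from path(b,j), blue(j,c)
round 3: derive path(b,h) via R2 from path(b,j), blue(j,h)
round 3: derive path(d,f) via R2 from path(d,b), blue(b,f)
round 3: derive path(h,f) via R2 from path(h,b), blue(b,f)
round 3: derive path(i,i) via R2 from path(i,d), blue(d,i)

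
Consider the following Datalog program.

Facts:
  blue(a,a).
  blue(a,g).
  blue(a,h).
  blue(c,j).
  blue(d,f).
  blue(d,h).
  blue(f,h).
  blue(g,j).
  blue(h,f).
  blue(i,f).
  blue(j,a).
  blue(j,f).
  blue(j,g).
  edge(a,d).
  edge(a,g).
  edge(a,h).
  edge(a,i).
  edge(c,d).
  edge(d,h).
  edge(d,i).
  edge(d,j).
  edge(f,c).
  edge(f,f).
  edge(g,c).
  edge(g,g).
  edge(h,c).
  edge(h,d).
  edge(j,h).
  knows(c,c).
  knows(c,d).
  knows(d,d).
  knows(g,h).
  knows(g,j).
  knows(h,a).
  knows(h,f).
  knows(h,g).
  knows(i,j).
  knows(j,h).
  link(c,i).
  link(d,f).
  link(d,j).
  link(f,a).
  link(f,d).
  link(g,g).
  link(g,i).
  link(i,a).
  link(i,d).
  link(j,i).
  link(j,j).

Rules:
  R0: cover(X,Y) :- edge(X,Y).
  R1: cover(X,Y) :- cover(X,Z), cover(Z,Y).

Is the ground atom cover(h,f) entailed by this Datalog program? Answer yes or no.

round 1: derive cover(a,d) via R0 from edge(a,d)
round 1: derive cover(a,g) via R0 from edge(a,g)
round 1: derive cover(a,h) via R0 from edge(a,h)
round 1: derive cover(a,i) via R0 from edge(a,i)
round 1: derive cover(c,d) via R0 from edge(c,d)
round 1: derive cover(d,h) via R0 from edge(d,h)
round 1: derive cover(d,i) via R0 from edge(d,i)
round 1: derive cover(d,j) via R0 from edge(d,j)
round 1: derive cover(f,c) via R0 from edge(f,c)
round 1: derive cover(f,f) via R0 from edge(f,f)
round 1: derive cover(g,c) via R0 from edge(g,c)
round 1: derive cover(g,g) via R0 from edge(g,g)
round 1: derive cover(h,c) via R0 from edge(h,c)
round 1: derive cover(h,d) via R0 from edge(h,d)
round 1: derive cover(j,h) via R0 from edge(j,h)
round 2: derive cover(a,c) via R1 from cover(a,g), cover(g,c)
round 2: derive cover(a,j) via R1 from cover(a,d), cover(d,j)
round 2: derive cover(c,h) via R1 from cover(c,d), cover(d,h)
round 2: derive cover(c,i) via R1 from cover(c,d), cover(d,i)
round 2: derive cover(c,j) via R1 from cover(c,d), cover(d,j)
round 2: derive cover(d,c) via R1 from cover(d,h), cover(h,c)
round 2: derive cover(d,d) via R1 from cover(d,h), cover(h,d)
round 2: derive cover(f,d) via R1 from cover(f,c), cover(c,d)
round 2: derive cover(g,d) via R1 from cover(g,c), cover(c,d)
round 2: derive cover(h,h) via R1 from cover(h,d), cover(d,h)
round 2: derive cover(h,i) via R1 from cover(h,d), cover(d,i)
round 2: derive cover(h,j) via R1 from cover(h,d), cover(d,j)
round 2: derive cover(j,c) via R1 from cover(j,h), cover(h,c)
round 2: derive cover(j,d) via R1 from cover(j,h), cover(h,d)
round 3: derive cover(c,c) via R1 from cover(c,d), cover(d,c)
round 3: derive cover(f,h) via R1 from cover(f,c), cover(c,h)
round 3: derive cover(f,i) via R1 from cover(f,c), cover(c,i)
round 3: derive cover(f,j) via R1 from cover(f,c), cover(c,j)
round 3: derive cover(g,h) via R1 from cover(g,c), cover(c,h)
round 3: derive cover(g,i) via R1 from cover(g,c), cover(c,i)
round 3: derive cover(g,j) via R1 from cover(g,c), cover(c,j)
round 3: derive cover(j,i) via R1 from cover(j,c), cover(c,i)
round 3: derive cover(j,j) via R1 from cover(j,c), cover(c,j)

no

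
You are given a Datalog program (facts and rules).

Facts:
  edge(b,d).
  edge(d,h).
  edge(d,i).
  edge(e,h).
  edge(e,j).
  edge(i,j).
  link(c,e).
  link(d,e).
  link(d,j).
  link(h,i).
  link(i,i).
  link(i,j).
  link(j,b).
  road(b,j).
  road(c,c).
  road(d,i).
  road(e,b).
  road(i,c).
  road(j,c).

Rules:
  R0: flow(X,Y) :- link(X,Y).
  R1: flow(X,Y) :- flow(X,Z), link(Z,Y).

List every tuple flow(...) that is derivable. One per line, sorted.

flow(c,e)
flow(d,b)
flow(d,e)
flow(d,j)
flow(h,b)
flow(h,i)
flow(h,j)
flow(i,b)
flow(i,i)
flow(i,j)
flow(j,b)

round 1: derive flow(c,e) via R0 from link(c,e)
round 1: derive flow(d,e) via R0 from link(d,e)
round 1: derive flow(d,j) via R0 from link(d,j)
round 1: derive flow(h,i) via R0 from link(h,i)
round 1: derive flow(i,i) via R0 from link(i,i)
round 1: derive flow(i,j) via R0 from link(i,j)
round 1: derive flow(j,b) via R0 from link(j,b)
round 2: derive flow(d,b) via R1 from flow(d,j), link(j,b)
round 2: derive flow(h,j) via R1 from flow(h,i), link(i,j)
round 2: derive flow(i,b) via R1 from flow(i,j), link(j,b)
round 3: derive flow(h,b) via R1 from flow(h,j), link(j,b)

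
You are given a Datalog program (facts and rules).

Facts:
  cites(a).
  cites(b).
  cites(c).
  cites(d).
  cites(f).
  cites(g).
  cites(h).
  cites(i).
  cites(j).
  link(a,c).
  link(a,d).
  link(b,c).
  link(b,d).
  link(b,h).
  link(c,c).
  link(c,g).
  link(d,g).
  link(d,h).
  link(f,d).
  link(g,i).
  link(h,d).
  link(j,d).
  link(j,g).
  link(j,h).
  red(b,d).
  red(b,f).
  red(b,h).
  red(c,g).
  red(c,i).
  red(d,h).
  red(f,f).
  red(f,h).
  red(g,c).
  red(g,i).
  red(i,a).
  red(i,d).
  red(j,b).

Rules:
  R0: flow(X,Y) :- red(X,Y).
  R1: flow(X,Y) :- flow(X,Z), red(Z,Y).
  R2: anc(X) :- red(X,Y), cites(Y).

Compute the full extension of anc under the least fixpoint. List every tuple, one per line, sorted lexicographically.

anc(b)
anc(c)
anc(d)
anc(f)
anc(g)
anc(i)
anc(j)

round 1: derive anc(b) via R2 from red(b,d), cites(d)
round 1: derive anc(c) via R2 from red(c,g), cites(g)
round 1: derive anc(d) via R2 from red(d,h), cites(h)
round 1: derive anc(f) via R2 from red(f,f), cites(f)
round 1: derive anc(g) via R2 from red(g,c), cites(c)
round 1: derive anc(i) via R2 from red(i,a), cites(a)
round 1: derive anc(j) via R2 from red(j,b), cites(b)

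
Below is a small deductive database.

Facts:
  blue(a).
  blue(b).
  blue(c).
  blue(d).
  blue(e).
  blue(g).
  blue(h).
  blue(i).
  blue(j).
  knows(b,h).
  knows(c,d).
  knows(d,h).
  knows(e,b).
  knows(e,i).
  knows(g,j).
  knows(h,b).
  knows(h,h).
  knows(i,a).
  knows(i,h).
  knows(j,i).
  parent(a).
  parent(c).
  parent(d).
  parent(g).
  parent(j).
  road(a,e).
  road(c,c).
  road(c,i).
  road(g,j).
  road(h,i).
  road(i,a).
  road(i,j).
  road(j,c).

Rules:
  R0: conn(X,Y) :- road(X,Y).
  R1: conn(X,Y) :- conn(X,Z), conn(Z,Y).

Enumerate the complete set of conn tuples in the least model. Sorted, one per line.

conn(a,e)
conn(c,a)
conn(c,c)
conn(c,e)
conn(c,i)
conn(c,j)
conn(g,a)
conn(g,c)
conn(g,e)
conn(g,i)
conn(g,j)
conn(h,a)
conn(h,c)
conn(h,e)
conn(h,i)
conn(h,j)
conn(i,a)
conn(i,c)
conn(i,e)
conn(i,i)
conn(i,j)
conn(j,a)
conn(j,c)
conn(j,e)
conn(j,i)
conn(j,j)

round 1: derive conn(a,e) via R0 from road(a,e)
round 1: derive conn(c,c) via R0 from road(c,c)
round 1: derive conn(c,i) via R0 from road(c,i)
round 1: derive conn(g,j) via R0 from road(g,j)
round 1: derive conn(h,i) via R0 from road(h,i)
round 1: derive conn(i,a) via R0 from road(i,a)
round 1: derive conn(i,j) via R0 from road(i,j)
round 1: derive conn(j,c) via R0 from road(j,c)
round 2: derive conn(c,a) via R1 from conn(c,i), conn(i,a)
round 2: derive conn(c,j) via R1 from conn(c,i), conn(i,j)
round 2: derive conn(g,c) via R1 from conn(g,j), conn(j,c)
round 2: derive conn(h,a) via R1 from conn(h,i), conn(i,a)
round 2: derive conn(h,j) via R1 from conn(h,i), conn(i,j)
round 2: derive conn(i,c) via R1 from conn(i,j), conn(j,c)
round 2: derive conn(i,e) via R1 from conn(i,a), conn(a,e)
round 2: derive conn(j,i) via R1 from conn(j,c), conn(c,i)
round 3: derive conn(c,e) via R1 from conn(c,a), conn(a,e)
round 3: derive conn(g,a) via R1 from conn(g,c), conn(c,a)
round 3: derive conn(g,i) via R1 from conn(g,c), conn(c,i)
round 3: derive conn(h,c) via R1 from conn(h,i), conn(i,c)
round 3: derive conn(h,e) via R1 from conn(h,a), conn(a,e)
round 3: derive conn(i,i) via R1 from conn(i,c), conn(c,i)
round 3: derive conn(j,a) via R1 from conn(j,c), conn(c,a)
round 3: derive conn(j,e) via R1 from conn(j,i), conn(i,e)
round 3: derive conn(j,j) via R1 from conn(j,c), conn(c,j)
round 4: derive conn(g,e) via R1 from conn(g,a), conn(a,e)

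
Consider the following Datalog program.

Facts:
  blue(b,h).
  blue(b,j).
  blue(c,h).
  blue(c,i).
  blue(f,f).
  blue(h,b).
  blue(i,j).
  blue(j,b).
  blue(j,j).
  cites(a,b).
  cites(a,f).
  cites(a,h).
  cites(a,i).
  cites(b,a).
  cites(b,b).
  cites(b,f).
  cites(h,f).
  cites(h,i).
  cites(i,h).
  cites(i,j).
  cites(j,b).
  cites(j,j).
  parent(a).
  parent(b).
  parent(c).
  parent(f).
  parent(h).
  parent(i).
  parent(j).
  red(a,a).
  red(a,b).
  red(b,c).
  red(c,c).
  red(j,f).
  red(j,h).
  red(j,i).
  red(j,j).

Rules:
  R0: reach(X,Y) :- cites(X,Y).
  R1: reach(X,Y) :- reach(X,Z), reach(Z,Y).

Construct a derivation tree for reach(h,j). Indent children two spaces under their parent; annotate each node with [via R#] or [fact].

reach(h,j)  [via R1]
  reach(h,i)  [via R0]
    cites(h,i)  [fact]
  reach(i,j)  [via R0]
    cites(i,j)  [fact]

round 1: derive reach(a,b) via R0 from cites(a,b)
round 1: derive reach(a,f) via R0 from cites(a,f)
round 1: derive reach(a,h) via R0 from cites(a,h)
round 1: derive reach(a,i) via R0 from cites(a,i)
round 1: derive reach(b,a) via R0 from cites(b,a)
round 1: derive reach(b,b) via R0 from cites(b,b)
round 1: derive reach(b,f) via R0 from cites(b,f)
round 1: derive reach(h,f) via R0 from cites(h,f)
round 1: derive reach(h,i) via R0 from cites(h,i)
round 1: derive reach(i,h) via R0 from cites(i,h)
round 1: derive reach(i,j) via R0 from cites(i,j)
round 1: derive reach(j,b) via R0 from cites(j,b)
round 1: derive reach(j,j) via R0 from cites(j,j)
round 2: derive reach(a,a) via R1 from reach(a,b), reach(b,a)
round 2: derive reach(a,j) via R1 from reach(a,i), reach(i,j)
round 2: derive reach(b,h) via R1 from reach(b,a), reach(a,h)
round 2: derive reach(b,i) via R1 from reach(b,a), reach(a,i)
round 2: derive reach(h,h) via R1 from reach(h,i), reach(i,h)
round 2: derive reach(h,j) via R1 from reach(h,i), reach(i,j)
round 2: derive reach(i,b) via R1 from reach(i,j), reach(j,b)
round 2: derive reach(i,f) via R1 from reach(i,h), reach(h,f)
round 2: derive reach(i,i) via R1 from reach(i,h), reach(h,i)
round 2: derive reach(j,a) via R1 from reach(j,b), reach(b,a)
round 2: derive reach(j,f) via R1 from reach(j,b), reach(b,f)
round 3: derive reach(b,j) via R1 from reach(b,a), reach(a,j)
round 3: derive reach(h,a) via R1 from reach(h,j), reach(j,a)
round 3: derive reach(h,b) via R1 from reach(h,i), reach(i,b)
round 3: derive reach(i,a) via R1 from reach(i,b), reach(b,a)
round 3: derive reach(j,h) via R1 from reach(j,a), reach(a,h)
round 3: derive reach(j,i) via R1 from reach(j,a), reach(a,i)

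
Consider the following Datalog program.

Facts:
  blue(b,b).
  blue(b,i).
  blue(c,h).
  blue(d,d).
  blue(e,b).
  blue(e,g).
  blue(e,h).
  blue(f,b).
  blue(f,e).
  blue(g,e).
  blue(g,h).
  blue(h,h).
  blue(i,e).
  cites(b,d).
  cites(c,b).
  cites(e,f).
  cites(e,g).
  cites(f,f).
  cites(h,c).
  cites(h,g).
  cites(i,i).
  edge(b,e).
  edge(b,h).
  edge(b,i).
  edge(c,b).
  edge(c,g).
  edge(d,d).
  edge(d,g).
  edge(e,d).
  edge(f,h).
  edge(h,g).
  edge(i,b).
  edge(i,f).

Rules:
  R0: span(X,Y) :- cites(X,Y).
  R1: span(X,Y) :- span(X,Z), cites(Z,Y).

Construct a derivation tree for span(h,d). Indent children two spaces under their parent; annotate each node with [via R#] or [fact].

round 1: derive span(b,d) via R0 from cites(b,d)
round 1: derive span(c,b) via R0 from cites(c,b)
round 1: derive span(e,f) via R0 from cites(e,f)
round 1: derive span(e,g) via R0 from cites(e,g)
round 1: derive span(f,f) via R0 from cites(f,f)
round 1: derive span(h,c) via R0 from cites(h,c)
round 1: derive span(h,g) via R0 from cites(h,g)
round 1: derive span(i,i) via R0 from cites(i,i)
round 2: derive span(c,d) via R1 from span(c,b), cites(b,d)
round 2: derive span(h,b) via R1 from span(h,c), cites(c,b)
round 3: derive span(h,d) via R1 from span(h,b), cites(b,d)

span(h,d)  [via R1]
  span(h,b)  [via R1]
    span(h,c)  [via R0]
      cites(h,c)  [fact]
    cites(c,b)  [fact]
  cites(b,d)  [fact]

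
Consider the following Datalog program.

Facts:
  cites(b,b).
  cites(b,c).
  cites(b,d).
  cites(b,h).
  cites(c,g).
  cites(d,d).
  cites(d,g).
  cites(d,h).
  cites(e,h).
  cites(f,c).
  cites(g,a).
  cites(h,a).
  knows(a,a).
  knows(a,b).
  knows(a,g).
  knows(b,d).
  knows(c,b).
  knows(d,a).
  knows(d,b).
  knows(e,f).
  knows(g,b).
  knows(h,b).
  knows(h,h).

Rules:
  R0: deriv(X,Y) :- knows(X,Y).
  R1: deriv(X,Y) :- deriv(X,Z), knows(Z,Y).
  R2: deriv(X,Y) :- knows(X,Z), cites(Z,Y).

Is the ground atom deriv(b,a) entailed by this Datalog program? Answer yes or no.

round 1: derive deriv(a,a) via R0 from knows(a,a)
round 1: derive deriv(a,b) via R0 from knows(a,b)
round 1: derive deriv(a,g) via R0 from knows(a,g)
round 1: derive deriv(b,d) via R0 from knows(b,d)
round 1: derive deriv(c,b) via R0 from knows(c,b)
round 1: derive deriv(d,a) via R0 from knows(d,a)
round 1: derive deriv(d,b) via R0 from knows(d,b)
round 1: derive deriv(e,f) via R0 from knows(e,f)
round 1: derive deriv(g,b) via R0 from knows(g,b)
round 1: derive deriv(h,b) via R0 from knows(h,b)
round 1: derive deriv(h,h) via R0 from knows(h,h)
round 1: derive deriv(a,c) via R2 from knows(a,b), cites(b,c)
round 1: derive deriv(a,d) via R2 from knows(a,b), cites(b,d)
round 1: derive deriv(a,h) via R2 from knows(a,b), cites(b,h)
round 1: derive deriv(b,g) via R2 from knows(b,d), cites(d,g)
round 1: derive deriv(b,h) via R2 from knows(b,d), cites(d,h)
round 1: derive deriv(c,c) via R2 from knows(c,b), cites(b,c)
round 1: derive deriv(c,d) via R2 from knows(c,b), cites(b,d)
round 1: derive deriv(c,h) via R2 from knows(c,b), cites(b,h)
round 1: derive deriv(d,c) via R2 from knows(d,b), cites(b,c)
round 1: derive deriv(d,d) via R2 from knows(d,b), cites(b,d)
round 1: derive deriv(d,h) via R2 from knows(d,b), cites(b,h)
round 1: derive deriv(e,c) via R2 from knows(e,f), cites(f,c)
round 1: derive deriv(g,c) via R2 from knows(g,b), cites(b,c)
round 1: derive deriv(g,d) via R2 from knows(g,b), cites(b,d)
round 1: derive deriv(g,h) via R2 from knows(g,b), cites(b,h)
round 1: derive deriv(h,a) via R2 from knows(h,h), cites(h,a)
round 1: derive deriv(h,c) via R2 from knows(h,b), cites(b,c)
round 1: derive deriv(h,d) via R2 from knows(h,b), cites(b,d)
round 2: derive deriv(b,a) via R1 from deriv(b,d), knows(d,a)
round 2: derive deriv(b,b) via R1 from deriv(b,d), knows(d,b)
round 2: derive deriv(c,a) via R1 from deriv(c,d), knows(d,a)
round 2: derive deriv(d,g) via R1 from deriv(d,a), knows(a,g)
round 2: derive deriv(e,b) via R1 from deriv(e,c), knows(c,b)
round 2: derive deriv(g,a) via R1 from deriv(g,d), knows(d,a)
round 2: derive deriv(h,g) via R1 from deriv(h,a), knows(a,g)
round 3: derive deriv(c,g) via R1 from deriv(c,a), knows(a,g)
round 3: derive deriv(e,d) via R1 from deriv(e,b), knows(b,d)
round 3: derive deriv(g,g) via R1 from deriv(g,a), knows(a,g)
round 4: derive deriv(e,a) via R1 from deriv(e,d), knows(d,a)
round 5: derive deriv(e,g) via R1 from deriv(e,a), knows(a,g)

yes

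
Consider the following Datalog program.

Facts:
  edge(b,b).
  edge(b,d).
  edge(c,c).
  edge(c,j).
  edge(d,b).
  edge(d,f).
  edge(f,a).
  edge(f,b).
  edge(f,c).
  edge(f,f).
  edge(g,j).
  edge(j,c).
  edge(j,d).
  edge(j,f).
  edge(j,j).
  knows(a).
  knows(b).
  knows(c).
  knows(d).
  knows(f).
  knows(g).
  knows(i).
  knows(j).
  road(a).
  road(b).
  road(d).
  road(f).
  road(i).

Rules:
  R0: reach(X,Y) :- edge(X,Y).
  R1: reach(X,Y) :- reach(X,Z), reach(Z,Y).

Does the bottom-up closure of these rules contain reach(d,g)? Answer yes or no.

round 1: derive reach(b,b) via R0 from edge(b,b)
round 1: derive reach(b,d) via R0 from edge(b,d)
round 1: derive reach(c,c) via R0 from edge(c,c)
round 1: derive reach(c,j) via R0 from edge(c,j)
round 1: derive reach(d,b) via R0 from edge(d,b)
round 1: derive reach(d,f) via R0 from edge(d,f)
round 1: derive reach(f,a) via R0 from edge(f,a)
round 1: derive reach(f,b) via R0 from edge(f,b)
round 1: derive reach(f,c) via R0 from edge(f,c)
round 1: derive reach(f,f) via R0 from edge(f,f)
round 1: derive reach(g,j) via R0 from edge(g,j)
round 1: derive reach(j,c) via R0 from edge(j,c)
round 1: derive reach(j,d) via R0 from edge(j,d)
round 1: derive reach(j,f) via R0 from edge(j,f)
round 1: derive reach(j,j) via R0 from edge(j,j)
round 2: derive reach(b,f) via R1 from reach(b,d), reach(d,f)
round 2: derive reach(c,d) via R1 from reach(c,j), reach(j,d)
round 2: derive reach(c,f) via R1 from reach(c,j), reach(j,f)
round 2: derive reach(d,a) via R1 from reach(d,f), reach(f,a)
round 2: derive reach(d,c) via R1 from reach(d,f), reach(f,c)
round 2: derive reach(d,d) via R1 from reach(d,b), reach(b,d)
round 2: derive reach(f,d) via R1 from reach(f,b), reach(b,d)
round 2: derive reach(f,j) via R1 from reach(f,c), reach(c,j)
round 2: derive reach(g,c) via R1 from reach(g,j), reach(j,c)
round 2: derive reach(g,d) via R1 from reach(g,j), reach(j,d)
round 2: derive reach(g,f) via R1 from reach(g,j), reach(j,f)
round 2: derive reach(j,a) via R1 from reach(j,f), reach(f,a)
round 2: derive reach(j,b) via R1 from reach(j,d), reach(d,b)
round 3: derive reach(b,a) via R1 from reach(b,d), reach(d,a)
round 3: derive reach(b,c) via R1 from reach(b,d), reach(d,c)
round 3: derive reach(b,j) via R1 from reach(b,f), reach(f,j)
round 3: derive reach(c,a) via R1 from reach(c,d), reach(d,a)
round 3: derive reach(c,b) via R1 from reach(c,d), reach(d,b)
round 3: derive reach(d,j) via R1 from reach(d,c), reach(c,j)
round 3: derive reach(g,a) via R1 from reach(g,d), reach(d,a)
round 3: derive reach(g,b) via R1 from reach(g,d), reach(d,b)

no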